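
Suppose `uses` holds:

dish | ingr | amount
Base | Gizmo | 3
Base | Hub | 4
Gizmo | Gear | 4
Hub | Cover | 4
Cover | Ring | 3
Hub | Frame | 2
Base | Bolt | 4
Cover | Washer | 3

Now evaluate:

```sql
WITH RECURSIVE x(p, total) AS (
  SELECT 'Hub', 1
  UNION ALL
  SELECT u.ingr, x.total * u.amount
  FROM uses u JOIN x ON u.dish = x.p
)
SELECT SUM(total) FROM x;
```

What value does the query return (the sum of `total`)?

31

Base: (Hub, total=1).
Iteration 1: components of {Hub} -> Cover = 1*4 = 4, Frame = 1*2 = 2.
Iteration 2: components of {Cover,Frame} -> Ring = 4*3 = 12, Washer = 4*3 = 12.
Iteration 3: no further components; recursion stops.
SUM(total) = 1 + 4 + 2 + 12 + 12 = 31.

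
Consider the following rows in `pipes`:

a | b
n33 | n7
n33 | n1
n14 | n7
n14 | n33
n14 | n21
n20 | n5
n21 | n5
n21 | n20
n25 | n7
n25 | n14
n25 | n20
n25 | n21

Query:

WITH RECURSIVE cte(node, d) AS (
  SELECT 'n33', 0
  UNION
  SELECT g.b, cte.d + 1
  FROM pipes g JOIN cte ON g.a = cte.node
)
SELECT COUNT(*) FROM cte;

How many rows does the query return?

3

Base: (n33, d=0).
Iteration 1: edges from {n33} -> (n1, d=1), (n7, d=1).
Iteration 2: no outgoing edges from {n1,n7}; recursion stops.
Total rows emitted: 3.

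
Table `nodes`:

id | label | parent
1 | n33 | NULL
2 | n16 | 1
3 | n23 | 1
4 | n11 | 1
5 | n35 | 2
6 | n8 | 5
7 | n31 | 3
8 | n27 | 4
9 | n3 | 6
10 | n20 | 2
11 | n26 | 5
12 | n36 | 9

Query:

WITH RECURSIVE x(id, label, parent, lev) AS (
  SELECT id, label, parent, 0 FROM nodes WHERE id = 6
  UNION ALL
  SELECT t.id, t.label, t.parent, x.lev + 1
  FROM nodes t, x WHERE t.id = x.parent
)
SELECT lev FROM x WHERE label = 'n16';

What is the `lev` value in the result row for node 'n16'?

2

Base: id=6 (n8), parent=5, lev 0.
Iteration 1: join on id=5 -> n35 (id 5, parent=2, lev 1).
Iteration 2: join on id=2 -> n16 (id 2, parent=1, lev 2).
Iteration 3: join on id=1 -> n33 (id 1, parent=NULL, lev 3).
Iteration 4: parent is NULL; no match; recursion stops.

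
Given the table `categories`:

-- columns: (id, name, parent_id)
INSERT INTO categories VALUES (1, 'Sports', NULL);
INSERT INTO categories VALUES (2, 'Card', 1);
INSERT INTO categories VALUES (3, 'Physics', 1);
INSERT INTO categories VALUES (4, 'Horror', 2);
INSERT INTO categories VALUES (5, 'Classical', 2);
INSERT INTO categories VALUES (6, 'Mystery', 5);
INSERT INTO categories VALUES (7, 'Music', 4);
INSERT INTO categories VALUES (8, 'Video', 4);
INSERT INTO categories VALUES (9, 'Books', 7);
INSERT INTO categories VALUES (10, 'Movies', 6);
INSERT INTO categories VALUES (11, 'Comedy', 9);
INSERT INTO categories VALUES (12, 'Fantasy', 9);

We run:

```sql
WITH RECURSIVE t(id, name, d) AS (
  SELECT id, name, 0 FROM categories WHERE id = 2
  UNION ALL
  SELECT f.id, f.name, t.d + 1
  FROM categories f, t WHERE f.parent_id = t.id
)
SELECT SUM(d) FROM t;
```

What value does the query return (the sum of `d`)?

22

Base: id=2 (Card) at d 0.
Iteration 1: rows with parent_id in {2} -> Horror (id 4, d 1), Classical (id 5, d 1).
Iteration 2: rows with parent_id in {4,5} -> Mystery (id 6, d 2), Music (id 7, d 2), Video (id 8, d 2).
Iteration 3: rows with parent_id in {6,7,8} -> Books (id 9, d 3), Movies (id 10, d 3).
Iteration 4: rows with parent_id in {9,10} -> Comedy (id 11, d 4), Fantasy (id 12, d 4).
Iteration 5: no rows with parent_id in {11,12}; recursion stops.
SUM(d) = 0 + 1 + 1 + 2 + 2 + 2 + 3 + 3 + 4 + 4 = 22.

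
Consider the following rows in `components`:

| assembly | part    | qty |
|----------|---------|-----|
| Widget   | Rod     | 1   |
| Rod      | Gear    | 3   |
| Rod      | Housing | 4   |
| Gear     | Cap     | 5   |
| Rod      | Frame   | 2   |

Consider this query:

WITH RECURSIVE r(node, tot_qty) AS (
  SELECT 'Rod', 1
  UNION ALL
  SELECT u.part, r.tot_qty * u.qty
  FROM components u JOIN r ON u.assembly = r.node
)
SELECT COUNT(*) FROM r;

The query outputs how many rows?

5

Base: (Rod, tot_qty=1).
Iteration 1: components of {Rod} -> Frame = 1*2 = 2, Gear = 1*3 = 3, Housing = 1*4 = 4.
Iteration 2: components of {Frame,Gear,Housing} -> Cap = 3*5 = 15.
Iteration 3: no further components; recursion stops.
Total rows emitted: 5.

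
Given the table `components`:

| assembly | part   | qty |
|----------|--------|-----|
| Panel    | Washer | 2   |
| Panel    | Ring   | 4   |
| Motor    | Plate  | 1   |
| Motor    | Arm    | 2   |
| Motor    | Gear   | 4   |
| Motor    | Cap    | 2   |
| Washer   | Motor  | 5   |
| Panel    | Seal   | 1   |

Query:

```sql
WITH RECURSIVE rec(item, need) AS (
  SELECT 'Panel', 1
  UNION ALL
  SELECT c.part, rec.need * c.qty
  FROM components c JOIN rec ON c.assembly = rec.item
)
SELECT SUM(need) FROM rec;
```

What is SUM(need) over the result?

Base: (Panel, need=1).
Iteration 1: components of {Panel} -> Ring = 1*4 = 4, Seal = 1*1 = 1, Washer = 1*2 = 2.
Iteration 2: components of {Ring,Seal,Washer} -> Motor = 2*5 = 10.
Iteration 3: components of {Motor} -> Arm = 10*2 = 20, Cap = 10*2 = 20, Gear = 10*4 = 40, Plate = 10*1 = 10.
Iteration 4: no further components; recursion stops.
SUM(need) = 1 + 2 + 1 + 4 + 10 + 10 + 20 + 20 + 40 = 108.

108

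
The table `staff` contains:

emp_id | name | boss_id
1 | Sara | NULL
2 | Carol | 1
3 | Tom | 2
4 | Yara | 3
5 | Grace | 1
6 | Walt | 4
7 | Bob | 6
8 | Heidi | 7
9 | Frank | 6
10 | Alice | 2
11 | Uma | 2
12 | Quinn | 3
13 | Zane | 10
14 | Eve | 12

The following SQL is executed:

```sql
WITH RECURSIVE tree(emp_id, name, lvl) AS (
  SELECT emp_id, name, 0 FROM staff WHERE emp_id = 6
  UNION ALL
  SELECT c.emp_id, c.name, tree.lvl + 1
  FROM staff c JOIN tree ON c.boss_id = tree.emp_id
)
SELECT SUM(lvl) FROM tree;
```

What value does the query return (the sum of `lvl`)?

4

Base: emp_id=6 (Walt) at lvl 0.
Iteration 1: rows with boss_id in {6} -> Bob (id 7, lvl 1), Frank (id 9, lvl 1).
Iteration 2: rows with boss_id in {7,9} -> Heidi (id 8, lvl 2).
Iteration 3: no rows with boss_id in {8}; recursion stops.
SUM(lvl) = 0 + 1 + 1 + 2 = 4.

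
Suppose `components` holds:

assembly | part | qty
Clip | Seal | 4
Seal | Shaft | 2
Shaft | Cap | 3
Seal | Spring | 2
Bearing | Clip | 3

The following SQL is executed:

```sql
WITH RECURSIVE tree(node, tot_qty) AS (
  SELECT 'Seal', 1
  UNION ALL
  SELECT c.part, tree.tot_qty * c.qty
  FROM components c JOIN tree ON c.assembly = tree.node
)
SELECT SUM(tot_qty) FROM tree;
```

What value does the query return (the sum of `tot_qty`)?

11

Base: (Seal, tot_qty=1).
Iteration 1: components of {Seal} -> Shaft = 1*2 = 2, Spring = 1*2 = 2.
Iteration 2: components of {Shaft,Spring} -> Cap = 2*3 = 6.
Iteration 3: no further components; recursion stops.
SUM(tot_qty) = 1 + 2 + 2 + 6 = 11.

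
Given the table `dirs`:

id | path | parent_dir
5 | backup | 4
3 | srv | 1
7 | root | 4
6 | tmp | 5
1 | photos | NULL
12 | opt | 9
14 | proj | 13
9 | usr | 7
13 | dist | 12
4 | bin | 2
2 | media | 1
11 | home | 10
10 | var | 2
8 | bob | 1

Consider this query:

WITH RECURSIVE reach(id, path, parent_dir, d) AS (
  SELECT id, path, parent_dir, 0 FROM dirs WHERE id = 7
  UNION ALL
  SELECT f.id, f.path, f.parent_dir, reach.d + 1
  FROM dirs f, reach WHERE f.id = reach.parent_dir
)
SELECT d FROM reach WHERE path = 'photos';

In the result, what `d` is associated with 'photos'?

3

Base: id=7 (root), parent_dir=4, d 0.
Iteration 1: join on id=4 -> bin (id 4, parent_dir=2, d 1).
Iteration 2: join on id=2 -> media (id 2, parent_dir=1, d 2).
Iteration 3: join on id=1 -> photos (id 1, parent_dir=NULL, d 3).
Iteration 4: parent_dir is NULL; no match; recursion stops.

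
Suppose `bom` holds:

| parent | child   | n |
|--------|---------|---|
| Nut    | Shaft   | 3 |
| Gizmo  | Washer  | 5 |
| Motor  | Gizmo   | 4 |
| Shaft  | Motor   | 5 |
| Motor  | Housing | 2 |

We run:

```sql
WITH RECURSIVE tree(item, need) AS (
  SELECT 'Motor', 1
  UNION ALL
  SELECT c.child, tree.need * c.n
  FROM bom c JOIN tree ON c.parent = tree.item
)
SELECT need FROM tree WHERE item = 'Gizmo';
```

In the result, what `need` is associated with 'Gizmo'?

4

Base: (Motor, need=1).
Iteration 1: components of {Motor} -> Gizmo = 1*4 = 4, Housing = 1*2 = 2.
Iteration 2: components of {Gizmo,Housing} -> Washer = 4*5 = 20.
Iteration 3: no further components; recursion stops.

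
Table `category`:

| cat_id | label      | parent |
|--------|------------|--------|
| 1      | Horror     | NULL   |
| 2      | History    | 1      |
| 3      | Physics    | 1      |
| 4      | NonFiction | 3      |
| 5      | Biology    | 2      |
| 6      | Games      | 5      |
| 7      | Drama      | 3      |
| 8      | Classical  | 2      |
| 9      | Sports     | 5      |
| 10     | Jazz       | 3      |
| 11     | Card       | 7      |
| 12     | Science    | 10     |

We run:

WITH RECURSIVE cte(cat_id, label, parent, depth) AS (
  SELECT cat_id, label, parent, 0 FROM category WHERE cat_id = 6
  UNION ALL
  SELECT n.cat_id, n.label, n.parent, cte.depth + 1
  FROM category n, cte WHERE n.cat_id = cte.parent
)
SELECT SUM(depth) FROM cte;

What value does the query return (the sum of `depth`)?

6

Base: cat_id=6 (Games), parent=5, depth 0.
Iteration 1: join on cat_id=5 -> Biology (id 5, parent=2, depth 1).
Iteration 2: join on cat_id=2 -> History (id 2, parent=1, depth 2).
Iteration 3: join on cat_id=1 -> Horror (id 1, parent=NULL, depth 3).
Iteration 4: parent is NULL; no match; recursion stops.
SUM(depth) = 0 + 1 + 2 + 3 = 6.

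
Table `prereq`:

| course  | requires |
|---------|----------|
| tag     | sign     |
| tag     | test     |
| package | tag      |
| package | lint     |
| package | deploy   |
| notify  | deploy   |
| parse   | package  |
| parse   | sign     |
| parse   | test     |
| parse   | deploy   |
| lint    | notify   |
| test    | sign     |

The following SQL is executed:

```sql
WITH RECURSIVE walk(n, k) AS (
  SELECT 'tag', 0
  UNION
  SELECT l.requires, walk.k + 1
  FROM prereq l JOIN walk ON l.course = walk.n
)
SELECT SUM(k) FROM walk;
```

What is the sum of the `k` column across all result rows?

Base: (tag, k=0).
Iteration 1: edges from {tag} -> (sign, k=1), (test, k=1).
Iteration 2: edges from {sign,test} -> (sign, k=2).
Iteration 3: no outgoing edges from {sign}; recursion stops.
SUM(k) = 0 + 1 + 1 + 2 = 4.

4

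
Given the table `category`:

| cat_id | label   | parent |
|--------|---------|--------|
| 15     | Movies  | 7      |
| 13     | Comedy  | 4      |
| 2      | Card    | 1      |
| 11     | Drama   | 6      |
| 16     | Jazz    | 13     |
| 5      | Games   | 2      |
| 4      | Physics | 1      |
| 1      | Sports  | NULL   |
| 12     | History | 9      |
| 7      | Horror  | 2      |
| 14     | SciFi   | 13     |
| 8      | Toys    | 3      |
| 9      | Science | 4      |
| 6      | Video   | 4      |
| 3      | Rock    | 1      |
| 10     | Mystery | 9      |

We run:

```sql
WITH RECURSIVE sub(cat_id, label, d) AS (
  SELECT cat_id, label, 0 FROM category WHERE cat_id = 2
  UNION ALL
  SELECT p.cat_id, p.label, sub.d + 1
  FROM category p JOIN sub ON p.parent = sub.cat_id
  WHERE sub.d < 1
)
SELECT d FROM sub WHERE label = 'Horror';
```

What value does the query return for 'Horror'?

Base: cat_id=2 (Card) at d 0.
Iteration 1: rows with parent in {2} -> Games (id 5, d 1), Horror (id 7, d 1).
Iteration 2: d < 1 fails for all current rows; recursion stops.

1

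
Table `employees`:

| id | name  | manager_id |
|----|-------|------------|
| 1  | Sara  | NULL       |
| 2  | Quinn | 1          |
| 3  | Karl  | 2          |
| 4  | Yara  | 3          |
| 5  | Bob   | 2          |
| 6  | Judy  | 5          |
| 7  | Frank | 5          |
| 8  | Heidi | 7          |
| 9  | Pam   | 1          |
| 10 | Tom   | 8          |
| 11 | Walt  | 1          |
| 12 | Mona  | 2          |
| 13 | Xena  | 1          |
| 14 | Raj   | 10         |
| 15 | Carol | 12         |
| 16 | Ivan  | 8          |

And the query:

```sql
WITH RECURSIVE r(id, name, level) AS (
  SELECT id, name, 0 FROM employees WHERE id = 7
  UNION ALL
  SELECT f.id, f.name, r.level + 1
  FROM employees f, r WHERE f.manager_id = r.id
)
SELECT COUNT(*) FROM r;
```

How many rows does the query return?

Base: id=7 (Frank) at level 0.
Iteration 1: rows with manager_id in {7} -> Heidi (id 8, level 1).
Iteration 2: rows with manager_id in {8} -> Tom (id 10, level 2), Ivan (id 16, level 2).
Iteration 3: rows with manager_id in {10,16} -> Raj (id 14, level 3).
Iteration 4: no rows with manager_id in {14}; recursion stops.
Total rows emitted: 5.

5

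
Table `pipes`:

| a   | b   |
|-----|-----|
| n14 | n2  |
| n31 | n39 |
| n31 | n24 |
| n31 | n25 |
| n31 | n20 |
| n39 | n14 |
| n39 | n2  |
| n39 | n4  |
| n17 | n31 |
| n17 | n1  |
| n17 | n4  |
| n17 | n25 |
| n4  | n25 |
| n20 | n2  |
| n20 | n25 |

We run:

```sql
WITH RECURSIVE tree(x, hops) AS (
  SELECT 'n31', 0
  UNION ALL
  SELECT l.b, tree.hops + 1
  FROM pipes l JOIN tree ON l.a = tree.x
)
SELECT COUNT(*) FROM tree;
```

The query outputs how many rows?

12

Base: (n31, hops=0).
Iteration 1: edges from {n31} -> (n20, hops=1), (n24, hops=1), (n25, hops=1), (n39, hops=1).
Iteration 2: edges from {n20,n24,n25,n39} -> (n14, hops=2), (n2, hops=2) x2, (n25, hops=2), (n4, hops=2). [UNION ALL keeps all 5 new rows, including repeats]
Iteration 3: edges from {n14,n2,n25,n4} -> (n2, hops=3), (n25, hops=3).
Iteration 4: no outgoing edges from {n2,n25}; recursion stops.
Total rows emitted: 12.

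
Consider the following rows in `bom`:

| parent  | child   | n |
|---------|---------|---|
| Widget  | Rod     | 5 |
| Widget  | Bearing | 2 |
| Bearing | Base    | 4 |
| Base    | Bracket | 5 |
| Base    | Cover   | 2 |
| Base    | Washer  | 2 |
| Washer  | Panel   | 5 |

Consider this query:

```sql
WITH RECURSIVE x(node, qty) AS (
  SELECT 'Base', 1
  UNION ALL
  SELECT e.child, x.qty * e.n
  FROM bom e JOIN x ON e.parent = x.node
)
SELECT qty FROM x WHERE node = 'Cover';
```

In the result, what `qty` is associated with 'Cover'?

Base: (Base, qty=1).
Iteration 1: components of {Base} -> Bracket = 1*5 = 5, Cover = 1*2 = 2, Washer = 1*2 = 2.
Iteration 2: components of {Bracket,Cover,Washer} -> Panel = 2*5 = 10.
Iteration 3: no further components; recursion stops.

2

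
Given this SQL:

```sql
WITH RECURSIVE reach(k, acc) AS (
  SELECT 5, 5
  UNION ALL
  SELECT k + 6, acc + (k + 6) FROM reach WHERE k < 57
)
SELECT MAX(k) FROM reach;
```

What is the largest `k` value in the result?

59

Base: k=5, acc=5.
Iteration 1: 5 < 57 holds -> k = 5 + 6 = 11, acc = 5 + 11 = 16.
Iteration 2: 11 < 57 holds -> k = 11 + 6 = 17, acc = 16 + 17 = 33.
Iteration 3: 17 < 57 holds -> k = 17 + 6 = 23, acc = 33 + 23 = 56.
Iteration 4: 23 < 57 holds -> k = 23 + 6 = 29, acc = 56 + 29 = 85.
Iteration 5: 29 < 57 holds -> k = 29 + 6 = 35, acc = 85 + 35 = 120.
Iteration 6: 35 < 57 holds -> k = 35 + 6 = 41, acc = 120 + 41 = 161.
Iteration 7: 41 < 57 holds -> k = 41 + 6 = 47, acc = 161 + 47 = 208.
Iteration 8: 47 < 57 holds -> k = 47 + 6 = 53, acc = 208 + 53 = 261.
Iteration 9: 53 < 57 holds -> k = 53 + 6 = 59, acc = 261 + 59 = 320.
Iteration 10: 59 < 57 fails; recursion stops.
k values: 5, 11, 17, 23, 29, 35, 41, 47, 53, 59; the maximum is 59.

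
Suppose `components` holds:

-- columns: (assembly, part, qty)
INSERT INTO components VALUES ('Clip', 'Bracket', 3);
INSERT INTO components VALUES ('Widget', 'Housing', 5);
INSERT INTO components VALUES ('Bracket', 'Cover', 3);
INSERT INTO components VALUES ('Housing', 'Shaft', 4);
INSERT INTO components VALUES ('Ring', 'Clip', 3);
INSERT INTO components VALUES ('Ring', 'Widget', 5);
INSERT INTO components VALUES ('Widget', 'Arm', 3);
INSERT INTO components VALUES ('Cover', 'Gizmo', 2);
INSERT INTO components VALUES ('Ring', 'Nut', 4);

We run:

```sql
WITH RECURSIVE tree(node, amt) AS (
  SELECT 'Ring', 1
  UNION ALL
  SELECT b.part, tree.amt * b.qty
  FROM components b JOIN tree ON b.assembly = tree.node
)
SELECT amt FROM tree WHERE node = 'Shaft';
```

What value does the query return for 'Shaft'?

100

Base: (Ring, amt=1).
Iteration 1: components of {Ring} -> Clip = 1*3 = 3, Nut = 1*4 = 4, Widget = 1*5 = 5.
Iteration 2: components of {Clip,Nut,Widget} -> Arm = 5*3 = 15, Bracket = 3*3 = 9, Housing = 5*5 = 25.
Iteration 3: components of {Arm,Bracket,Housing} -> Cover = 9*3 = 27, Shaft = 25*4 = 100.
Iteration 4: components of {Cover,Shaft} -> Gizmo = 27*2 = 54.
Iteration 5: no further components; recursion stops.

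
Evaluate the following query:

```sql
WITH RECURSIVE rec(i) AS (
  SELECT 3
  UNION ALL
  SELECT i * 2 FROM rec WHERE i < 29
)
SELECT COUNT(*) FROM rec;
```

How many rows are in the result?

Base: i=3.
Iteration 1: 3 < 29 holds -> i = 3 * 2 = 6.
Iteration 2: 6 < 29 holds -> i = 6 * 2 = 12.
Iteration 3: 12 < 29 holds -> i = 12 * 2 = 24.
Iteration 4: 24 < 29 holds -> i = 24 * 2 = 48.
Iteration 5: 48 < 29 fails; recursion stops.
Total rows emitted: 5.

5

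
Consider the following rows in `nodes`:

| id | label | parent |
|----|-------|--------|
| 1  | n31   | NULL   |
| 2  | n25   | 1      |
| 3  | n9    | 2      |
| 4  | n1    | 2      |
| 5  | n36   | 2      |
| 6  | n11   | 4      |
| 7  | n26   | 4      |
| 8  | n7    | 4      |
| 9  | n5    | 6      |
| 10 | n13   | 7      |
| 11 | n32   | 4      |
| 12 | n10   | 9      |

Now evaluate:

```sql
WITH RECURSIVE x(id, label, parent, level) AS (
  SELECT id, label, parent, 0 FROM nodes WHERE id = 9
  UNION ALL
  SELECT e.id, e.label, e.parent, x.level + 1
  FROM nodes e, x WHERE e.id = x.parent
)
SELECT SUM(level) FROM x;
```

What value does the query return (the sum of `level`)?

10

Base: id=9 (n5), parent=6, level 0.
Iteration 1: join on id=6 -> n11 (id 6, parent=4, level 1).
Iteration 2: join on id=4 -> n1 (id 4, parent=2, level 2).
Iteration 3: join on id=2 -> n25 (id 2, parent=1, level 3).
Iteration 4: join on id=1 -> n31 (id 1, parent=NULL, level 4).
Iteration 5: parent is NULL; no match; recursion stops.
SUM(level) = 0 + 1 + 2 + 3 + 4 = 10.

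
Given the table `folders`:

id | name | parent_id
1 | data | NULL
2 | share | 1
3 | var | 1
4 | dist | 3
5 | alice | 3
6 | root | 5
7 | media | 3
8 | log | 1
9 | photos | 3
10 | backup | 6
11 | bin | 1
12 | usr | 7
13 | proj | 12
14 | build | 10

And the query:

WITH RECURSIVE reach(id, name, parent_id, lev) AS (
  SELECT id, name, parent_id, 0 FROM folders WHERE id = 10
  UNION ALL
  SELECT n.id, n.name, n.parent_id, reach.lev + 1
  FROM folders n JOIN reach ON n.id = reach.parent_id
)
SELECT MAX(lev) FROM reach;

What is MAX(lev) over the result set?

Base: id=10 (backup), parent_id=6, lev 0.
Iteration 1: join on id=6 -> root (id 6, parent_id=5, lev 1).
Iteration 2: join on id=5 -> alice (id 5, parent_id=3, lev 2).
Iteration 3: join on id=3 -> var (id 3, parent_id=1, lev 3).
Iteration 4: join on id=1 -> data (id 1, parent_id=NULL, lev 4).
Iteration 5: parent_id is NULL; no match; recursion stops.
lev values: 0, 1, 2, 3, 4; the maximum is 4.

4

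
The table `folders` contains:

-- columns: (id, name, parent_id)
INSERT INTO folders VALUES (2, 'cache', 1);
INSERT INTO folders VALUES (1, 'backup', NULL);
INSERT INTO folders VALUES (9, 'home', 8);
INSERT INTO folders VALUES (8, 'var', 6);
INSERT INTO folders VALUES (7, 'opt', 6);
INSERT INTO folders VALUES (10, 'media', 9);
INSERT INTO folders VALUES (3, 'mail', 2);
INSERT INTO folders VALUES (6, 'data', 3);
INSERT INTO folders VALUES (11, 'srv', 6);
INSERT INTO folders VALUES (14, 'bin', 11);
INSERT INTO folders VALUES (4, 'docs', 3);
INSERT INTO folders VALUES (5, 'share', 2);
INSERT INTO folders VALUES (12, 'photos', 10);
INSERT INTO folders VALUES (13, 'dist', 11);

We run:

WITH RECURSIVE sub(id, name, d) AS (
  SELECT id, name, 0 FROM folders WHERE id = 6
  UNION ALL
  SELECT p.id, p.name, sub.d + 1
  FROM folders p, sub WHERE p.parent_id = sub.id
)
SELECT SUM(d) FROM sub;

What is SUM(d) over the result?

Base: id=6 (data) at d 0.
Iteration 1: rows with parent_id in {6} -> opt (id 7, d 1), var (id 8, d 1), srv (id 11, d 1).
Iteration 2: rows with parent_id in {7,8,11} -> home (id 9, d 2), dist (id 13, d 2), bin (id 14, d 2).
Iteration 3: rows with parent_id in {9,13,14} -> media (id 10, d 3).
Iteration 4: rows with parent_id in {10} -> photos (id 12, d 4).
Iteration 5: no rows with parent_id in {12}; recursion stops.
SUM(d) = 0 + 1 + 1 + 1 + 2 + 2 + 2 + 3 + 4 = 16.

16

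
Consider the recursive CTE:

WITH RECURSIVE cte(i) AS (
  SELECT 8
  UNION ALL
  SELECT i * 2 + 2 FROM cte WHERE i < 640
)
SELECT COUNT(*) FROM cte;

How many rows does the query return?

8

Base: i=8.
Iteration 1: 8 < 640 holds -> i = 8 * 2 + 2 = 18.
Iteration 2: 18 < 640 holds -> i = 18 * 2 + 2 = 38.
Iteration 3: 38 < 640 holds -> i = 38 * 2 + 2 = 78.
Iteration 4: 78 < 640 holds -> i = 78 * 2 + 2 = 158.
Iteration 5: 158 < 640 holds -> i = 158 * 2 + 2 = 318.
Iteration 6: 318 < 640 holds -> i = 318 * 2 + 2 = 638.
Iteration 7: 638 < 640 holds -> i = 638 * 2 + 2 = 1278.
Iteration 8: 1278 < 640 fails; recursion stops.
Total rows emitted: 8.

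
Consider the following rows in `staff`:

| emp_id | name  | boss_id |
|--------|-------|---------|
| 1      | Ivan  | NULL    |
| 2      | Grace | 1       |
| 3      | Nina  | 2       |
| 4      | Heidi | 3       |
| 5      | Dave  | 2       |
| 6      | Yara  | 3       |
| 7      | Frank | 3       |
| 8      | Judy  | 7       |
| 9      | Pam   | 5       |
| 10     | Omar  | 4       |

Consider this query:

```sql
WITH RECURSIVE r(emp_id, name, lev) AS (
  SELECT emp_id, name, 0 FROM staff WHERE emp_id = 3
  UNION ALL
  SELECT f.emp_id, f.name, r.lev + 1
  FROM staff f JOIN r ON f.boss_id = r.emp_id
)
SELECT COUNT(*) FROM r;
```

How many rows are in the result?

6

Base: emp_id=3 (Nina) at lev 0.
Iteration 1: rows with boss_id in {3} -> Heidi (id 4, lev 1), Yara (id 6, lev 1), Frank (id 7, lev 1).
Iteration 2: rows with boss_id in {4,6,7} -> Judy (id 8, lev 2), Omar (id 10, lev 2).
Iteration 3: no rows with boss_id in {8,10}; recursion stops.
Total rows emitted: 6.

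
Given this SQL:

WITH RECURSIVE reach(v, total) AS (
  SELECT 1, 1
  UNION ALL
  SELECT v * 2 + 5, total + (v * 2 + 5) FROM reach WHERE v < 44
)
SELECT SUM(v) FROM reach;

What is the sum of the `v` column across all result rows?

161

Base: v=1, total=1.
Iteration 1: 1 < 44 holds -> v = 1 * 2 + 5 = 7, total = 1 + 7 = 8.
Iteration 2: 7 < 44 holds -> v = 7 * 2 + 5 = 19, total = 8 + 19 = 27.
Iteration 3: 19 < 44 holds -> v = 19 * 2 + 5 = 43, total = 27 + 43 = 70.
Iteration 4: 43 < 44 holds -> v = 43 * 2 + 5 = 91, total = 70 + 91 = 161.
Iteration 5: 91 < 44 fails; recursion stops.
SUM(v) = 1 + 7 + 19 + 43 + 91 = 161.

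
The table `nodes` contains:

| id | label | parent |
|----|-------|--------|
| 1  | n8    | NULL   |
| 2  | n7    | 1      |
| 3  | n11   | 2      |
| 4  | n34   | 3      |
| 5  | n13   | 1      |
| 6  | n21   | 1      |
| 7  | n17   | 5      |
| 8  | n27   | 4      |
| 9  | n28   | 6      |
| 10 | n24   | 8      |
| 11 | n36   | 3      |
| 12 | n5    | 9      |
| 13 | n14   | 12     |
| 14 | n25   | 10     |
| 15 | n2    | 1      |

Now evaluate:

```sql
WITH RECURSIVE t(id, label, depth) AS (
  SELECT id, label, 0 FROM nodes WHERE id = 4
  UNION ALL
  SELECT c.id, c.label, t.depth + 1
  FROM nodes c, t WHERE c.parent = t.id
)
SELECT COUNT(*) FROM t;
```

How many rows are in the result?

Base: id=4 (n34) at depth 0.
Iteration 1: rows with parent in {4} -> n27 (id 8, depth 1).
Iteration 2: rows with parent in {8} -> n24 (id 10, depth 2).
Iteration 3: rows with parent in {10} -> n25 (id 14, depth 3).
Iteration 4: no rows with parent in {14}; recursion stops.
Total rows emitted: 4.

4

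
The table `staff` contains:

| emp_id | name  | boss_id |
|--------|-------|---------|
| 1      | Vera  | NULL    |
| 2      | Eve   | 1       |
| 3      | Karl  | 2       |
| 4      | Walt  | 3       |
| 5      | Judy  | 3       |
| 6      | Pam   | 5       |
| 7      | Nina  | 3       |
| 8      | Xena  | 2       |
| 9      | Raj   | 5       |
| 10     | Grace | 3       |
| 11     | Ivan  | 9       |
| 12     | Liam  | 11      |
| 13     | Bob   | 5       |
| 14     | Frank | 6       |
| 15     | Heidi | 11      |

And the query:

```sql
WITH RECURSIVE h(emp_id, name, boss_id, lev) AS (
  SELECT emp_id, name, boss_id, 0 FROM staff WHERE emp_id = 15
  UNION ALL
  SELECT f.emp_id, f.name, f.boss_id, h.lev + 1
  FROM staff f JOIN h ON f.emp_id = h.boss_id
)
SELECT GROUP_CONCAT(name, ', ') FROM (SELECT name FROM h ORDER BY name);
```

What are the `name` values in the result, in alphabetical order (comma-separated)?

Eve, Heidi, Ivan, Judy, Karl, Raj, Vera

Base: emp_id=15 (Heidi), boss_id=11, lev 0.
Iteration 1: join on emp_id=11 -> Ivan (id 11, boss_id=9, lev 1).
Iteration 2: join on emp_id=9 -> Raj (id 9, boss_id=5, lev 2).
Iteration 3: join on emp_id=5 -> Judy (id 5, boss_id=3, lev 3).
Iteration 4: join on emp_id=3 -> Karl (id 3, boss_id=2, lev 4).
Iteration 5: join on emp_id=2 -> Eve (id 2, boss_id=1, lev 5).
Iteration 6: join on emp_id=1 -> Vera (id 1, boss_id=NULL, lev 6).
Iteration 7: boss_id is NULL; no match; recursion stops.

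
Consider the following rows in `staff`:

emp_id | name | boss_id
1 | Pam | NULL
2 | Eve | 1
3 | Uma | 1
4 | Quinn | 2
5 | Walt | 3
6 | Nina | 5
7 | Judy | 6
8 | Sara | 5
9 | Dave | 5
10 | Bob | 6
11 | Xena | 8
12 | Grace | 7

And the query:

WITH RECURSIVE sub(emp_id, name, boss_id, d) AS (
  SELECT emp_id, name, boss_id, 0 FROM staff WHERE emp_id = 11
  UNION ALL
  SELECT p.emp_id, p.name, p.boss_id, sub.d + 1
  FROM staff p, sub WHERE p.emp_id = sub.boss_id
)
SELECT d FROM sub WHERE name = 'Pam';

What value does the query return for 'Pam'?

Base: emp_id=11 (Xena), boss_id=8, d 0.
Iteration 1: join on emp_id=8 -> Sara (id 8, boss_id=5, d 1).
Iteration 2: join on emp_id=5 -> Walt (id 5, boss_id=3, d 2).
Iteration 3: join on emp_id=3 -> Uma (id 3, boss_id=1, d 3).
Iteration 4: join on emp_id=1 -> Pam (id 1, boss_id=NULL, d 4).
Iteration 5: boss_id is NULL; no match; recursion stops.

4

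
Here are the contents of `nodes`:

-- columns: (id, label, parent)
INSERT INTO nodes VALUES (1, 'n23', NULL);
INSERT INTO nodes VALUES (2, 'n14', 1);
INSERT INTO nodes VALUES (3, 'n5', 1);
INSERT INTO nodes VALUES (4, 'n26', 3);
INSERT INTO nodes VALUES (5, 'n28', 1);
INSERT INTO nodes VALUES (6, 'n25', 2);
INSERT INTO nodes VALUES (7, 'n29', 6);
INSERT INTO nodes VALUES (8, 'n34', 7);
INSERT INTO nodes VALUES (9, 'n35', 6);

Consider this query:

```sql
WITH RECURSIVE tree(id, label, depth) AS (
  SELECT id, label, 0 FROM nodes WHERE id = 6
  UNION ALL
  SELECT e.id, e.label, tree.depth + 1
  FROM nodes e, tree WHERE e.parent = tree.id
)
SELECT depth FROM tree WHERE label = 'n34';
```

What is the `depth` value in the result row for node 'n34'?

Base: id=6 (n25) at depth 0.
Iteration 1: rows with parent in {6} -> n29 (id 7, depth 1), n35 (id 9, depth 1).
Iteration 2: rows with parent in {7,9} -> n34 (id 8, depth 2).
Iteration 3: no rows with parent in {8}; recursion stops.

2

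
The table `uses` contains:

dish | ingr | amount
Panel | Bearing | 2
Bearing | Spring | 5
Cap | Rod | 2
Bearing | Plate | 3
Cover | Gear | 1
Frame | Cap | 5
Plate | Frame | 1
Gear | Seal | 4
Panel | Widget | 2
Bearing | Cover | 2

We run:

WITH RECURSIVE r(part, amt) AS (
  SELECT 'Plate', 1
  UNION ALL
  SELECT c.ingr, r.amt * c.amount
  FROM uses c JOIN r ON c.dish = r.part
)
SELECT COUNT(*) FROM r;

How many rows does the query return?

Base: (Plate, amt=1).
Iteration 1: components of {Plate} -> Frame = 1*1 = 1.
Iteration 2: components of {Frame} -> Cap = 1*5 = 5.
Iteration 3: components of {Cap} -> Rod = 5*2 = 10.
Iteration 4: no further components; recursion stops.
Total rows emitted: 4.

4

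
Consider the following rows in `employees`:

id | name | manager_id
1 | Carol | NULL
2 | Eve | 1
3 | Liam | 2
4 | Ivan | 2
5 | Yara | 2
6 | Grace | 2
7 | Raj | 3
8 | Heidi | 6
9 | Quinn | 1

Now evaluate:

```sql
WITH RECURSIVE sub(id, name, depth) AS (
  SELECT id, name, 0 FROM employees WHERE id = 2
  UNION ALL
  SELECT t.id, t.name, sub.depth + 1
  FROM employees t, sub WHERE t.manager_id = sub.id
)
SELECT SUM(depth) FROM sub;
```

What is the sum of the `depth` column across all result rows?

8

Base: id=2 (Eve) at depth 0.
Iteration 1: rows with manager_id in {2} -> Liam (id 3, depth 1), Ivan (id 4, depth 1), Yara (id 5, depth 1), Grace (id 6, depth 1).
Iteration 2: rows with manager_id in {3,4,5,6} -> Raj (id 7, depth 2), Heidi (id 8, depth 2).
Iteration 3: no rows with manager_id in {7,8}; recursion stops.
SUM(depth) = 0 + 1 + 1 + 1 + 1 + 2 + 2 = 8.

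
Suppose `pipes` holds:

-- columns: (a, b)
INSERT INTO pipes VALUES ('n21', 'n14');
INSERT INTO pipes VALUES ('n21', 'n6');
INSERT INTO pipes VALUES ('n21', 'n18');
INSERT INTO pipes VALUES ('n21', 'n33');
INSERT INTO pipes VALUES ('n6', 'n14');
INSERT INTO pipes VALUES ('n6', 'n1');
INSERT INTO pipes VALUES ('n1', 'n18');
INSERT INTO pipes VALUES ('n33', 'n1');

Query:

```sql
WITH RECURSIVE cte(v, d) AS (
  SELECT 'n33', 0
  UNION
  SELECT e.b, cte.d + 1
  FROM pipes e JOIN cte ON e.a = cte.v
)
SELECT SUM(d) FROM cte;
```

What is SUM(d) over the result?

Base: (n33, d=0).
Iteration 1: edges from {n33} -> (n1, d=1).
Iteration 2: edges from {n1} -> (n18, d=2).
Iteration 3: no outgoing edges from {n18}; recursion stops.
SUM(d) = 0 + 1 + 2 = 3.

3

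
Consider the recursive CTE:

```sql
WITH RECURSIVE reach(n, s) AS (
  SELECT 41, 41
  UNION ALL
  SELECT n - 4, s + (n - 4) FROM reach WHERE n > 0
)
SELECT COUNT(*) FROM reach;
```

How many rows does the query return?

12

Base: n=41, s=41.
Iteration 1: 41 > 0 holds -> n = 41 - 4 = 37, s = 41 + 37 = 78.
Iteration 2: 37 > 0 holds -> n = 37 - 4 = 33, s = 78 + 33 = 111.
Iteration 3: 33 > 0 holds -> n = 33 - 4 = 29, s = 111 + 29 = 140.
Iteration 4: 29 > 0 holds -> n = 29 - 4 = 25, s = 140 + 25 = 165.
Iteration 5: 25 > 0 holds -> n = 25 - 4 = 21, s = 165 + 21 = 186.
Iteration 6: 21 > 0 holds -> n = 21 - 4 = 17, s = 186 + 17 = 203.
Iteration 7: 17 > 0 holds -> n = 17 - 4 = 13, s = 203 + 13 = 216.
Iteration 8: 13 > 0 holds -> n = 13 - 4 = 9, s = 216 + 9 = 225.
Iteration 9: 9 > 0 holds -> n = 9 - 4 = 5, s = 225 + 5 = 230.
Iteration 10: 5 > 0 holds -> n = 5 - 4 = 1, s = 230 + 1 = 231.
Iteration 11: 1 > 0 holds -> n = 1 - 4 = -3, s = 231 + -3 = 228.
Iteration 12: -3 > 0 fails; recursion stops.
Total rows emitted: 12.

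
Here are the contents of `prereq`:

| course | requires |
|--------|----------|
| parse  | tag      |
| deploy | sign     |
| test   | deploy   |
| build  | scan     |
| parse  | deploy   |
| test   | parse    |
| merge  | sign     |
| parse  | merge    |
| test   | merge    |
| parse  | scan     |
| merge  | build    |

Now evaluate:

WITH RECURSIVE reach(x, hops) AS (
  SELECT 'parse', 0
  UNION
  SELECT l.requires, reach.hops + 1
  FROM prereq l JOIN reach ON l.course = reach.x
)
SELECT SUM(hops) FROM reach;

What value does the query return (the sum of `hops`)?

Base: (parse, hops=0).
Iteration 1: edges from {parse} -> (deploy, hops=1), (merge, hops=1), (scan, hops=1), (tag, hops=1).
Iteration 2: edges from {deploy,merge,scan,tag} -> (build, hops=2), (sign, hops=2). [UNION drops 1 duplicate row(s)]
Iteration 3: edges from {build,sign} -> (scan, hops=3).
Iteration 4: no outgoing edges from {scan}; recursion stops.
SUM(hops) = 0 + 1 + 1 + 1 + 1 + 2 + 2 + 3 = 11.

11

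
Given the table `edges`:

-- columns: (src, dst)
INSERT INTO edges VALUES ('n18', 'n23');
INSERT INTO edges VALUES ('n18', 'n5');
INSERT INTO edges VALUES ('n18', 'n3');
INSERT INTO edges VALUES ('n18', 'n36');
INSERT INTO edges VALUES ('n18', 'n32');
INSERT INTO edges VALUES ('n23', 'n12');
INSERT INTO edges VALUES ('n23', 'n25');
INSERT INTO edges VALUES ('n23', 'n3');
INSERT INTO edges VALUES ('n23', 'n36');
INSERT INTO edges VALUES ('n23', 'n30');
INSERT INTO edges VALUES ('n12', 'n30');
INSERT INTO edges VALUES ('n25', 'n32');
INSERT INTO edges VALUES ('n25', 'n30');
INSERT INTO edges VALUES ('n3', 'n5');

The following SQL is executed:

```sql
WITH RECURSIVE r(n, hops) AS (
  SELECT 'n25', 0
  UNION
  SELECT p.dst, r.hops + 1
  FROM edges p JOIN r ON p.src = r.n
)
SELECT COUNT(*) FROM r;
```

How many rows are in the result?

3

Base: (n25, hops=0).
Iteration 1: edges from {n25} -> (n30, hops=1), (n32, hops=1).
Iteration 2: no outgoing edges from {n30,n32}; recursion stops.
Total rows emitted: 3.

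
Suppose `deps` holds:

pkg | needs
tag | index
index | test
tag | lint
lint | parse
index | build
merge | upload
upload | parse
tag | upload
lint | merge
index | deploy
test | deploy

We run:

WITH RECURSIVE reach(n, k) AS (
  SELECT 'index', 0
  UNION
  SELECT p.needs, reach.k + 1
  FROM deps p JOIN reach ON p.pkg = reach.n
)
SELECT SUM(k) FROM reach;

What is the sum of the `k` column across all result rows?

Base: (index, k=0).
Iteration 1: edges from {index} -> (build, k=1), (deploy, k=1), (test, k=1).
Iteration 2: edges from {build,deploy,test} -> (deploy, k=2).
Iteration 3: no outgoing edges from {deploy}; recursion stops.
SUM(k) = 0 + 1 + 1 + 1 + 2 = 5.

5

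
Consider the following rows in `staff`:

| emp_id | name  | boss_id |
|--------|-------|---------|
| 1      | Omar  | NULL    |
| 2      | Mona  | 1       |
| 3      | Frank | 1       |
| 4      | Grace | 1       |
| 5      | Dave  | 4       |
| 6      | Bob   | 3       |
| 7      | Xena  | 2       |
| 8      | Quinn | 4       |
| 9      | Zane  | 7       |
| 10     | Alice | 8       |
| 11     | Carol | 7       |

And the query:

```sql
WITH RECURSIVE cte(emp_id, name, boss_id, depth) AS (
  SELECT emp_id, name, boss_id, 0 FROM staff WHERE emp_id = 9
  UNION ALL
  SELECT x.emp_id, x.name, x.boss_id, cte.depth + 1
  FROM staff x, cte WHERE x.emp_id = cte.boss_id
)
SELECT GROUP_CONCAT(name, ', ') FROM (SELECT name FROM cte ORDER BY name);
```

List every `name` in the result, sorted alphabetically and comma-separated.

Mona, Omar, Xena, Zane

Base: emp_id=9 (Zane), boss_id=7, depth 0.
Iteration 1: join on emp_id=7 -> Xena (id 7, boss_id=2, depth 1).
Iteration 2: join on emp_id=2 -> Mona (id 2, boss_id=1, depth 2).
Iteration 3: join on emp_id=1 -> Omar (id 1, boss_id=NULL, depth 3).
Iteration 4: boss_id is NULL; no match; recursion stops.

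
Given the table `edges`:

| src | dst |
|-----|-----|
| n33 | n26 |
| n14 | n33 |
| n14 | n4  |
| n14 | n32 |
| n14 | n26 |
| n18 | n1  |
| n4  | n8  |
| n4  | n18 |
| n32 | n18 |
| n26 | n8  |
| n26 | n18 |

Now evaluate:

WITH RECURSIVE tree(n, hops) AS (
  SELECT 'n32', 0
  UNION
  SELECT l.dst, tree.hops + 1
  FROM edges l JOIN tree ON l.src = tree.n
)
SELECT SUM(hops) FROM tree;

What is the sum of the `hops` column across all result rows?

Base: (n32, hops=0).
Iteration 1: edges from {n32} -> (n18, hops=1).
Iteration 2: edges from {n18} -> (n1, hops=2).
Iteration 3: no outgoing edges from {n1}; recursion stops.
SUM(hops) = 0 + 1 + 2 = 3.

3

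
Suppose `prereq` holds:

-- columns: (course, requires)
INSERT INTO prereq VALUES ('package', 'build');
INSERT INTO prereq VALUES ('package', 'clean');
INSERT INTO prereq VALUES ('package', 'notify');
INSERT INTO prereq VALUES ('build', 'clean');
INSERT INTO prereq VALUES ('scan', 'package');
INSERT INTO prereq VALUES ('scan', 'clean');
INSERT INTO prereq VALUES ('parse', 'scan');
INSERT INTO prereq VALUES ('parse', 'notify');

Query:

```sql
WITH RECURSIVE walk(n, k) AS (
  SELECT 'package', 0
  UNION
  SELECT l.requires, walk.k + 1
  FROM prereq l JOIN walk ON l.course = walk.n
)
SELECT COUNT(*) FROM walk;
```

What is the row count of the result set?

Base: (package, k=0).
Iteration 1: edges from {package} -> (build, k=1), (clean, k=1), (notify, k=1).
Iteration 2: edges from {build,clean,notify} -> (clean, k=2).
Iteration 3: no outgoing edges from {clean}; recursion stops.
Total rows emitted: 5.

5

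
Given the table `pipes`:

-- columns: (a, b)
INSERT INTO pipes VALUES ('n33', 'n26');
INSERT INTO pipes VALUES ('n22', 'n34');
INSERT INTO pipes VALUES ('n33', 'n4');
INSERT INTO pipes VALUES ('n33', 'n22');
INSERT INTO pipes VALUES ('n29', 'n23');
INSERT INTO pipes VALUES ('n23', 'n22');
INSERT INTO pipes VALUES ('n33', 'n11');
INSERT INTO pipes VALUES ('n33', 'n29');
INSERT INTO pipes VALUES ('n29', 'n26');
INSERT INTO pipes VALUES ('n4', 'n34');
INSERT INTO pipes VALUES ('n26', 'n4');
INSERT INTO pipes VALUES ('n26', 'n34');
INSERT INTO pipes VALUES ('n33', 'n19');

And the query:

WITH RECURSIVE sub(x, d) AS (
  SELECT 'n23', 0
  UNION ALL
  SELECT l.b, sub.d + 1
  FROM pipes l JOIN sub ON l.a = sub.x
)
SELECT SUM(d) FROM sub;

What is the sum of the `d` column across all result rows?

Base: (n23, d=0).
Iteration 1: edges from {n23} -> (n22, d=1).
Iteration 2: edges from {n22} -> (n34, d=2).
Iteration 3: no outgoing edges from {n34}; recursion stops.
SUM(d) = 0 + 1 + 2 = 3.

3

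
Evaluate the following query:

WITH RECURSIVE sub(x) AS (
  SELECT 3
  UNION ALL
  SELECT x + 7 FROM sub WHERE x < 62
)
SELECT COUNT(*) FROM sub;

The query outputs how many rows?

10

Base: x=3.
Iteration 1: 3 < 62 holds -> x = 3 + 7 = 10.
Iteration 2: 10 < 62 holds -> x = 10 + 7 = 17.
Iteration 3: 17 < 62 holds -> x = 17 + 7 = 24.
Iteration 4: 24 < 62 holds -> x = 24 + 7 = 31.
Iteration 5: 31 < 62 holds -> x = 31 + 7 = 38.
Iteration 6: 38 < 62 holds -> x = 38 + 7 = 45.
Iteration 7: 45 < 62 holds -> x = 45 + 7 = 52.
Iteration 8: 52 < 62 holds -> x = 52 + 7 = 59.
Iteration 9: 59 < 62 holds -> x = 59 + 7 = 66.
Iteration 10: 66 < 62 fails; recursion stops.
Total rows emitted: 10.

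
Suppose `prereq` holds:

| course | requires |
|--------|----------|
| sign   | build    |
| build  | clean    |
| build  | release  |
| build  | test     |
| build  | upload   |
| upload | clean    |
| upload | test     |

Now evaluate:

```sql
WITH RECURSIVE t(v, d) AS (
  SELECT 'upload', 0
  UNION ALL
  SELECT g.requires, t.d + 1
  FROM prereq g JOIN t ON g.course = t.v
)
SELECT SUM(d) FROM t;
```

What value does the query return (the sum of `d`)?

Base: (upload, d=0).
Iteration 1: edges from {upload} -> (clean, d=1), (test, d=1).
Iteration 2: no outgoing edges from {clean,test}; recursion stops.
SUM(d) = 0 + 1 + 1 = 2.

2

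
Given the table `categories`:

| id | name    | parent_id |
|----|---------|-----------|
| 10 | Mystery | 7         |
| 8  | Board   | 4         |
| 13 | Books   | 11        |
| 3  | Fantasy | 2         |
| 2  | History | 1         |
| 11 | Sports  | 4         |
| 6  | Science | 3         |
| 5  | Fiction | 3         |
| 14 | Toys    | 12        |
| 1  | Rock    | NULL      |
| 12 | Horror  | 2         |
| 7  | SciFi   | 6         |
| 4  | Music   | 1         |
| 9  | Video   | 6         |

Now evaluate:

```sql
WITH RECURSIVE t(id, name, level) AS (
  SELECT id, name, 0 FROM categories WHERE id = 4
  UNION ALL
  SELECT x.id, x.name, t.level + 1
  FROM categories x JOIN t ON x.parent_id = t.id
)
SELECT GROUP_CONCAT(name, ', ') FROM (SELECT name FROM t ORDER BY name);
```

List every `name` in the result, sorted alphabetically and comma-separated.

Board, Books, Music, Sports

Base: id=4 (Music) at level 0.
Iteration 1: rows with parent_id in {4} -> Board (id 8, level 1), Sports (id 11, level 1).
Iteration 2: rows with parent_id in {8,11} -> Books (id 13, level 2).
Iteration 3: no rows with parent_id in {13}; recursion stops.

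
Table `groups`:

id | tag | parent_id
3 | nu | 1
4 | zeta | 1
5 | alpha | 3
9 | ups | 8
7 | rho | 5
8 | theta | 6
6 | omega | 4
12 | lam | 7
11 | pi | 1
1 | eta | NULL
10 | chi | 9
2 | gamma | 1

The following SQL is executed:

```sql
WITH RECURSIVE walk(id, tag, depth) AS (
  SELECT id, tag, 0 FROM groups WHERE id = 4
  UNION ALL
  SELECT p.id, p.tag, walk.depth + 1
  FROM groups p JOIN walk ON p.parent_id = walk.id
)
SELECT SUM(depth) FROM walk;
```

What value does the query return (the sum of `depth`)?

Base: id=4 (zeta) at depth 0.
Iteration 1: rows with parent_id in {4} -> omega (id 6, depth 1).
Iteration 2: rows with parent_id in {6} -> theta (id 8, depth 2).
Iteration 3: rows with parent_id in {8} -> ups (id 9, depth 3).
Iteration 4: rows with parent_id in {9} -> chi (id 10, depth 4).
Iteration 5: no rows with parent_id in {10}; recursion stops.
SUM(depth) = 0 + 1 + 2 + 3 + 4 = 10.

10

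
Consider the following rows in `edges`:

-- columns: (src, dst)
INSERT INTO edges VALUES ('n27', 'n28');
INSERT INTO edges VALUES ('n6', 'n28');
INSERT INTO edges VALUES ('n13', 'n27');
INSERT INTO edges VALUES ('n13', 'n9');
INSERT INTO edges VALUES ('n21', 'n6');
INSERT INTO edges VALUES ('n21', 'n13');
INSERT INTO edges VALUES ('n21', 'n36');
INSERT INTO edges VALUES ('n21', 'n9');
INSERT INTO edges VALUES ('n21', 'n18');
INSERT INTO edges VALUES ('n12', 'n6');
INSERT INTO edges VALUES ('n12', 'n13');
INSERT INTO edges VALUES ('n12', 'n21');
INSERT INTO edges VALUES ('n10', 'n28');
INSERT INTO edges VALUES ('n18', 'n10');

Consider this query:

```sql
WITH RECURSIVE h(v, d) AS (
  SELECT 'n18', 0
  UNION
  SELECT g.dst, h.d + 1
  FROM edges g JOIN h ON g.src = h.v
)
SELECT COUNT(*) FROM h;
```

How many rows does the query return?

Base: (n18, d=0).
Iteration 1: edges from {n18} -> (n10, d=1).
Iteration 2: edges from {n10} -> (n28, d=2).
Iteration 3: no outgoing edges from {n28}; recursion stops.
Total rows emitted: 3.

3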